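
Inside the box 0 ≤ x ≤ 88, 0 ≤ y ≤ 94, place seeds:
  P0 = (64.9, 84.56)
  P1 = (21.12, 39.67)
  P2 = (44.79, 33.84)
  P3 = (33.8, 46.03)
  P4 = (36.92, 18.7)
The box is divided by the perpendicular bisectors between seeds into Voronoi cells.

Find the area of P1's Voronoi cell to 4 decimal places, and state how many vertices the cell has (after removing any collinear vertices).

Area of P1's cell: 1478.8420 (5 vertices)

1. box [0,88]×[0,94]: [(0, 0) (88, 0) (88, 94) (0, 94)]
2. ⊥bis P1·P0 via (43.01,62.115): [(0, 0) (88, 0) (88, 18.2375) (10.3166, 94) (0, 94)]  |A|=5329.2541
3. ⊥bis P1·P2 via (32.955,36.755): [(0, 0) (23.9021, 0) (39.939, 65.1101) (10.3166, 94) (0, 94)]  |A|=2804.2883
4. ⊥bis P1·P3 via (27.46,42.85): [(0, 0) (23.9021, 0) (32.1521, 33.4953) (1.8043, 94) (0, 94)]  |A|=1966.0386
5. ⊥bis P1·P4 via (29.02,29.185): [(0, 7.3197) (31.5623, 31.1005) (32.1521, 33.4953) (1.8043, 94) (0, 94)]  |A|=1478.842
6. canonical 5-gon: [(0, 7.3197) (31.5623, 31.1005) (32.1521, 33.4953) (1.8043, 94) (0, 94)]
7. shoelace: 1478.842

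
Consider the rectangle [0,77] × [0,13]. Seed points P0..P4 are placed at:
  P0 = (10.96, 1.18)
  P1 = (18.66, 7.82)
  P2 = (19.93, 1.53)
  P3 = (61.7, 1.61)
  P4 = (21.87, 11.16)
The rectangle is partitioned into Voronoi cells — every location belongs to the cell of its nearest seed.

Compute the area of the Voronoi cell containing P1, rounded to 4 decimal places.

1. box [0,77]×[0,13]: [(0, 0) (77, 0) (77, 13) (0, 13)]
2. ⊥bis P1·P0 via (14.81,4.5): [(18.6905, 0) (77, 0) (77, 13) (7.4801, 13)]  |A|=830.8908
3. ⊥bis P1·P2 via (19.295,4.675): [(15.3466, 3.8778) (60.5267, 13) (7.4801, 13)]  |A|=241.9512
4. ⊥bis P1·P3 via (40.18,4.715): [(15.3466, 3.8778) (40.8007, 9.0172) (41.3754, 13) (7.4801, 13)]  |A|=203.8131
5. ⊥bis P1·P4 via (20.265,9.49): [(15.3466, 3.8778) (24.2368, 5.6728) (16.6129, 13) (7.4801, 13)]  |A|=81.0682
6. canonical 4-gon: [(15.3466, 3.8778) (24.2368, 5.6728) (16.6129, 13) (7.4801, 13)]
7. shoelace: 81.0682

Area of P1's cell: 81.0682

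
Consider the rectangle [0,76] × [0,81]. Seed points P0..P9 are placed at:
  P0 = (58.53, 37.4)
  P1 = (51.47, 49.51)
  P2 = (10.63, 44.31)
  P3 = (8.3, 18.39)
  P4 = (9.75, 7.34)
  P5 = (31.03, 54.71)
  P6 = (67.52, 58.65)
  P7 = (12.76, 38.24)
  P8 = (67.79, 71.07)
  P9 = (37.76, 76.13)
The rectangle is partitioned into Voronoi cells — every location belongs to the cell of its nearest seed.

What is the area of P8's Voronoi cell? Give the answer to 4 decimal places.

1. box [0,76]×[0,81]: [(0, 0) (76, 0) (76, 81) (0, 81)]
2. ⊥bis P8·P0 via (63.16,54.235): [(0, 71.6054) (76, 50.7037) (76, 81) (0, 81)]  |A|=1508.2534
3. ⊥bis P8·P1 via (59.63,60.29): [(70.1795, 52.3045) (76, 50.7037) (76, 81) (32.2705, 81)]  |A|=715.5907
4. ⊥bis P8·P2 via (39.21,57.69): [(70.1795, 52.3045) (76, 50.7037) (76, 81) (32.2705, 81)]  |A|=715.5907
5. ⊥bis P8·P3 via (38.045,44.73): [(70.1795, 52.3045) (76, 50.7037) (76, 81) (32.2705, 81)]  |A|=715.5907
6. ⊥bis P8·P4 via (38.77,39.205): [(70.1795, 52.3045) (76, 50.7037) (76, 81) (32.2705, 81)]  |A|=715.5907
7. ⊥bis P8·P5 via (49.41,62.89): [(45.9629, 70.6354) (70.1795, 52.3045) (76, 50.7037) (76, 81) (41.3502, 81)]  |A|=668.5369
8. ⊥bis P8·P6 via (67.655,64.86): [(45.9629, 70.6354) (53.1769, 65.1747) (76, 64.6786) (76, 81) (41.3502, 81)]  |A|=485.2147
9. ⊥bis P8·P7 via (40.275,54.655): [(45.9629, 70.6354) (53.1769, 65.1747) (76, 64.6786) (76, 81) (41.3502, 81)]  |A|=485.2147
10. ⊥bis P8·P9 via (52.775,73.6): [(51.5614, 66.3976) (53.1769, 65.1747) (76, 64.6786) (76, 81) (54.0219, 81)]  |A|=373.4568
11. canonical 5-gon: [(51.5614, 66.3976) (53.1769, 65.1747) (76, 64.6786) (76, 81) (54.0219, 81)]
12. shoelace: 373.4568

Area of P8's cell: 373.4568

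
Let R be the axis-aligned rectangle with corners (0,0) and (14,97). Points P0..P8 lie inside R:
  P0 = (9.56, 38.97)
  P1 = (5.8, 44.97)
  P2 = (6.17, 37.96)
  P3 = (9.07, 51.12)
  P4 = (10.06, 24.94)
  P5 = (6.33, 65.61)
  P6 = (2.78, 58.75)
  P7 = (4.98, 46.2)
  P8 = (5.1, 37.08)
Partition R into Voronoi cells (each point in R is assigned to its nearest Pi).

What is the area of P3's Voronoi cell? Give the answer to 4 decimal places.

Area of P3's cell: 97.4978

1. box [0,14]×[0,97]: [(0, 0) (14, 0) (14, 97) (0, 97)]
2. ⊥bis P3·P0 via (9.315,45.045): [(0, 44.6693) (14, 45.2339) (14, 97) (0, 97)]  |A|=728.6771
3. ⊥bis P3·P1 via (7.435,48.045): [(0, 51.9982) (12.812, 45.186) (14, 45.2339) (14, 97) (0, 97)]  |A|=681.7282
4. ⊥bis P3·P2 via (7.62,44.54): [(0, 51.9982) (12.812, 45.186) (14, 45.2339) (14, 97) (0, 97)]  |A|=681.7282
5. ⊥bis P3·P4 via (9.565,38.03): [(0, 51.9982) (12.812, 45.186) (14, 45.2339) (14, 97) (0, 97)]  |A|=681.7282
6. ⊥bis P3·P5 via (7.7,58.365): [(0, 56.909) (0, 51.9982) (12.812, 45.186) (14, 45.2339) (14, 59.5563)]  |A|=138.9851
7. ⊥bis P3·P6 via (5.925,54.935): [(10.7958, 58.9504) (1.4363, 51.2346) (12.812, 45.186) (14, 45.2339) (14, 59.5563)]  |A|=103.3627
8. ⊥bis P3·P7 via (7.025,48.66): [(10.7958, 58.9504) (2.6873, 52.2659) (8.3501, 47.5584) (12.812, 45.186) (14, 45.2339) (14, 59.5563)]  |A|=97.4978
9. ⊥bis P3·P8 via (7.085,44.1): [(10.7958, 58.9504) (2.6873, 52.2659) (8.3501, 47.5584) (12.812, 45.186) (14, 45.2339) (14, 59.5563)]  |A|=97.4978
10. canonical 6-gon: [(10.7958, 58.9504) (2.6873, 52.2659) (8.3501, 47.5584) (12.812, 45.186) (14, 45.2339) (14, 59.5563)]
11. shoelace: 97.4978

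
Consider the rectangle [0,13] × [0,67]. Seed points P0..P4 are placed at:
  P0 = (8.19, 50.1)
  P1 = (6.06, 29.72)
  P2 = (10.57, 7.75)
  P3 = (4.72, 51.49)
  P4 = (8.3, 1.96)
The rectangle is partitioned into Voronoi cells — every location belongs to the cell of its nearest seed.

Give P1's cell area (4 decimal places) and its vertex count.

1. box [0,13]×[0,67]: [(0, 0) (13, 0) (13, 67) (0, 67)]
2. ⊥bis P1·P0 via (7.125,39.91): [(0, 40.6547) (0, 0) (13, 0) (13, 39.296)]  |A|=519.6792
3. ⊥bis P1·P2 via (8.315,18.735): [(0, 40.6547) (0, 17.0281) (13, 19.6967) (13, 39.296)]  |A|=280.9678
4. ⊥bis P1·P3 via (5.39,40.605): [(2.2969, 40.4146) (0, 40.2732) (0, 17.0281) (13, 19.6967) (13, 39.296)]  |A|=280.5297
5. ⊥bis P1·P4 via (7.18,15.84): [(2.2969, 40.4146) (0, 40.2732) (0, 17.0281) (13, 19.6967) (13, 39.296)]  |A|=280.5297
6. canonical 5-gon: [(2.2969, 40.4146) (0, 40.2732) (0, 17.0281) (13, 19.6967) (13, 39.296)]
7. shoelace: 280.5297

Area of P1's cell: 280.5297 (5 vertices)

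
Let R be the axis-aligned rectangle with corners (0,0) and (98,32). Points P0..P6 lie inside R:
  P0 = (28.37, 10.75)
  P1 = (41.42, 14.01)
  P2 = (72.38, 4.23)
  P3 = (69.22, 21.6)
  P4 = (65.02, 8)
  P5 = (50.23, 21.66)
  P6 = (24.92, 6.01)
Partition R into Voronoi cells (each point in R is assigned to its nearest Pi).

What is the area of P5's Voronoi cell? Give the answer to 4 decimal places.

1. box [0,98]×[0,32]: [(0, 0) (98, 0) (98, 32) (0, 32)]
2. ⊥bis P5·P0 via (39.3,16.205): [(47.3877, 0) (98, 0) (98, 32) (31.417, 32)]  |A|=1875.126
3. ⊥bis P5·P1 via (45.825,17.835): [(61.3117, 0) (98, 0) (98, 32) (33.5251, 32)]  |A|=1618.6116
4. ⊥bis P5·P2 via (61.305,12.945): [(55.9644, 6.1581) (76.2995, 32) (33.5251, 32)]  |A|=552.6853
5. ⊥bis P5·P3 via (59.725,21.63): [(55.9644, 6.1581) (59.6911, 10.894) (59.7578, 32) (33.5251, 32)]  |A|=378.1204
6. ⊥bis P5·P4 via (57.625,14.83): [(52.8879, 9.7011) (59.7106, 17.0882) (59.7578, 32) (33.5251, 32)]  |A|=343.1757
7. ⊥bis P5·P6 via (37.575,13.835): [(52.8879, 9.7011) (59.7106, 17.0882) (59.7578, 32) (33.5251, 32)]  |A|=343.1757
8. canonical 4-gon: [(52.8879, 9.7011) (59.7106, 17.0882) (59.7578, 32) (33.5251, 32)]
9. shoelace: 343.1757

Area of P5's cell: 343.1757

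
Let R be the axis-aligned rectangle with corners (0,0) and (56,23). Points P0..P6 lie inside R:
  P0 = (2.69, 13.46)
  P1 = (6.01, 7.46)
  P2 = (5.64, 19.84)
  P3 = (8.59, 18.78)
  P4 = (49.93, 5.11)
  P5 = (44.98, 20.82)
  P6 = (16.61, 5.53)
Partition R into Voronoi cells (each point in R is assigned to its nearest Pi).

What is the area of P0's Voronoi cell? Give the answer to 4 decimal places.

Area of P0's cell: 50.5346

1. box [0,56]×[0,23]: [(0, 0) (56, 0) (56, 23) (0, 23)]
2. ⊥bis P0·P1 via (4.35,10.46): [(0, 8.053) (27.0127, 23) (0, 23)]  |A|=201.879
3. ⊥bis P0·P2 via (4.165,16.65): [(0, 18.5758) (0, 8.053) (10.36, 13.7855)]  |A|=54.5083
4. ⊥bis P0·P3 via (5.64,16.12): [(5.8751, 15.8593) (0, 18.5758) (0, 8.053) (8.6154, 12.8202)]  |A|=50.5346
5. ⊥bis P0·P4 via (26.31,9.285): [(5.8751, 15.8593) (0, 18.5758) (0, 8.053) (8.6154, 12.8202)]  |A|=50.5346
6. ⊥bis P0·P5 via (23.835,17.14): [(5.8751, 15.8593) (0, 18.5758) (0, 8.053) (8.6154, 12.8202)]  |A|=50.5346
7. ⊥bis P0·P6 via (9.65,9.495): [(5.8751, 15.8593) (0, 18.5758) (0, 8.053) (8.6154, 12.8202)]  |A|=50.5346
8. canonical 4-gon: [(5.8751, 15.8593) (0, 18.5758) (0, 8.053) (8.6154, 12.8202)]
9. shoelace: 50.5346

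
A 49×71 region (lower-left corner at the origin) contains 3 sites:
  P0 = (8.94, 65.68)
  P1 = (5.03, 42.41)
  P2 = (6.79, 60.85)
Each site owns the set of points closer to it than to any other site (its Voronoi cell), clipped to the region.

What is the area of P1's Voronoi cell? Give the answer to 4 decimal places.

Area of P1's cell: 2440.9791

1. box [0,49]×[0,71]: [(0, 0) (49, 0) (49, 71) (0, 71)]
2. ⊥bis P1·P0 via (6.985,54.045): [(0, 55.2187) (0, 0) (49, 0) (49, 46.9853)]  |A|=2503.9979
3. ⊥bis P1·P2 via (5.91,51.63): [(41.6709, 48.2168) (0, 52.1941) (0, 0) (49, 0) (49, 46.9853)]  |A|=2440.9791
4. canonical 5-gon: [(41.6709, 48.2168) (0, 52.1941) (0, 0) (49, 0) (49, 46.9853)]
5. shoelace: 2440.9791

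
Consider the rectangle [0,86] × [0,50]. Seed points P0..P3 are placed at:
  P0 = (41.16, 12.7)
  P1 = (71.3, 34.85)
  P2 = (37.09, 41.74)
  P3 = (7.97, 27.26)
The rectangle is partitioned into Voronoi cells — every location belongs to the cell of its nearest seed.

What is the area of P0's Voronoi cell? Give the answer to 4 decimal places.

1. box [0,86]×[0,50]: [(0, 0) (86, 0) (86, 50) (0, 50)]
2. ⊥bis P0·P1 via (56.23,23.775): [(0, 0) (73.7023, 0) (36.9571, 50) (0, 50)]  |A|=2766.4871
3. ⊥bis P0·P2 via (39.125,27.22): [(0, 21.7366) (0, 0) (73.7023, 0) (52.3374, 29.0717)]  |A|=1640.1455
4. ⊥bis P0·P3 via (24.565,19.98): [(26.9953, 25.52) (15.8, 0) (73.7023, 0) (52.3374, 29.0717)]  |A|=1145.1439
5. canonical 4-gon: [(26.9953, 25.52) (15.8, 0) (73.7023, 0) (52.3374, 29.0717)]
6. shoelace: 1145.1439

Area of P0's cell: 1145.1439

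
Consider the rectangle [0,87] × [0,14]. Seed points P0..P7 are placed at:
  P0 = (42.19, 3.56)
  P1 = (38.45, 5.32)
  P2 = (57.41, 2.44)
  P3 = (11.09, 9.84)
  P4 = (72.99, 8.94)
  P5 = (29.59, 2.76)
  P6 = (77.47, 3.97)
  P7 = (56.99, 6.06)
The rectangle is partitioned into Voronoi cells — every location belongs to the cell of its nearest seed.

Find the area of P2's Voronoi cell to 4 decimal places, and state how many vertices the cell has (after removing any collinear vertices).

Area of P2's cell: 73.0130 (4 vertices)

1. box [0,87]×[0,14]: [(0, 0) (87, 0) (87, 14) (0, 14)]
2. ⊥bis P2·P0 via (49.8,3): [(49.5792, 0) (87, 0) (87, 14) (50.6095, 14)]  |A|=516.6791
3. ⊥bis P2·P1 via (47.93,3.88): [(49.5792, 0) (87, 0) (87, 14) (50.6095, 14)]  |A|=516.6791
4. ⊥bis P2·P3 via (34.25,6.14): [(49.5792, 0) (87, 0) (87, 14) (50.6095, 14)]  |A|=516.6791
5. ⊥bis P2·P4 via (65.2,5.69): [(49.5792, 0) (67.5739, 0) (61.7331, 14) (50.6095, 14)]  |A|=203.8276
6. ⊥bis P2·P5 via (43.5,2.6): [(49.5792, 0) (67.5739, 0) (61.7331, 14) (50.6095, 14)]  |A|=203.8276
7. ⊥bis P2·P6 via (67.44,3.205): [(49.5792, 0) (67.5739, 0) (61.7331, 14) (50.6095, 14)]  |A|=203.8276
8. ⊥bis P2·P7 via (57.2,4.25): [(49.8291, 3.3948) (49.5792, 0) (67.5739, 0) (65.4037, 5.2018)]  |A|=73.013
9. canonical 4-gon: [(49.8291, 3.3948) (49.5792, 0) (67.5739, 0) (65.4037, 5.2018)]
10. shoelace: 73.013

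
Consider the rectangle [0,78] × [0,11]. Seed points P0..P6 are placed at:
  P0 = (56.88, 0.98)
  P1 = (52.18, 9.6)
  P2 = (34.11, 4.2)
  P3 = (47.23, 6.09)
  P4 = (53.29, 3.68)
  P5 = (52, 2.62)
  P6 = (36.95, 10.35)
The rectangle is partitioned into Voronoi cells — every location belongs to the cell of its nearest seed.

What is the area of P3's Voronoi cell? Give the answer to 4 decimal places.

Area of P3's cell: 80.6654

1. box [0,78]×[0,11]: [(0, 0) (78, 0) (78, 11) (0, 11)]
2. ⊥bis P3·P0 via (52.055,3.535): [(0, 0) (50.1831, 0) (56.008, 11) (0, 11)]  |A|=584.0509
3. ⊥bis P3·P1 via (49.705,7.845): [(0, 0) (50.1831, 0) (52.3569, 4.1051) (47.4678, 11) (0, 11)]  |A|=554.6093
4. ⊥bis P3·P2 via (40.67,5.145): [(41.4112, 0) (50.1831, 0) (52.3569, 4.1051) (47.4678, 11) (39.8266, 11)]  |A|=107.8018
5. ⊥bis P3·P4 via (50.26,4.885): [(41.4112, 0) (48.3173, 0) (50.8148, 6.28) (47.4678, 11) (39.8266, 11)]  |A|=96.414
6. ⊥bis P3·P5 via (49.615,4.355): [(41.4112, 0) (46.4469, 0) (50.5729, 5.6717) (50.8148, 6.28) (47.4678, 11) (39.8266, 11)]  |A|=91.1098
7. ⊥bis P3·P6 via (42.09,8.22): [(40.7076, 4.884) (41.4112, 0) (46.4469, 0) (50.5729, 5.6717) (50.8148, 6.28) (47.4678, 11) (43.242, 11)]  |A|=80.6654
8. canonical 7-gon: [(40.7076, 4.884) (41.4112, 0) (46.4469, 0) (50.5729, 5.6717) (50.8148, 6.28) (47.4678, 11) (43.242, 11)]
9. shoelace: 80.6654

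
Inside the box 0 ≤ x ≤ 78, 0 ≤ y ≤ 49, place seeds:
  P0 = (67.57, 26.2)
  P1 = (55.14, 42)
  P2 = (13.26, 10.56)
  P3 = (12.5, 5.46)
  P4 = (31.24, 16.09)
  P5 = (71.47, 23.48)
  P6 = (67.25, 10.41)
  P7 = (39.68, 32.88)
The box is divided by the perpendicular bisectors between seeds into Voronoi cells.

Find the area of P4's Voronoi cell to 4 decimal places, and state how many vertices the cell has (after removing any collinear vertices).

Area of P4's cell: 669.7736 (5 vertices)

1. box [0,78]×[0,49]: [(0, 0) (78, 0) (78, 49) (0, 49)]
2. ⊥bis P4·P0 via (49.405,21.145): [(0, 0) (55.2893, 0) (41.6534, 49) (0, 49)]  |A|=2375.0968
3. ⊥bis P4·P1 via (43.19,29.045): [(0, 0) (55.2893, 0) (48.5937, 24.0605) (21.5568, 49) (0, 49)]  |A|=2124.4967
4. ⊥bis P4·P2 via (22.25,13.325): [(26.3483, 0) (55.2893, 0) (48.5937, 24.0605) (21.5568, 49) (11.2777, 49)]  |A|=1202.6611
5. ⊥bis P4·P3 via (21.87,10.775): [(24.4133, 6.2913) (27.982, 0) (55.2893, 0) (48.5937, 24.0605) (21.5568, 49) (11.2777, 49)]  |A|=1197.5221
6. ⊥bis P4·P5 via (51.355,19.785): [(24.4133, 6.2913) (27.982, 0) (54.9894, 0) (54.407, 3.1706) (48.5937, 24.0605) (21.5568, 49) (11.2777, 49)]  |A|=1197.0467
7. ⊥bis P4·P6 via (49.245,13.25): [(24.4133, 6.2913) (27.982, 0) (47.155, 0) (50.0977, 18.6559) (48.5937, 24.0605) (21.5568, 49) (11.2777, 49)]  |A|=1121.6463
8. ⊥bis P4·P7 via (35.46,24.485): [(15.774, 34.3808) (24.4133, 6.2913) (27.982, 0) (47.155, 0) (49.8742, 17.2392)]  |A|=669.7736
9. canonical 5-gon: [(15.774, 34.3808) (24.4133, 6.2913) (27.982, 0) (47.155, 0) (49.8742, 17.2392)]
10. shoelace: 669.7736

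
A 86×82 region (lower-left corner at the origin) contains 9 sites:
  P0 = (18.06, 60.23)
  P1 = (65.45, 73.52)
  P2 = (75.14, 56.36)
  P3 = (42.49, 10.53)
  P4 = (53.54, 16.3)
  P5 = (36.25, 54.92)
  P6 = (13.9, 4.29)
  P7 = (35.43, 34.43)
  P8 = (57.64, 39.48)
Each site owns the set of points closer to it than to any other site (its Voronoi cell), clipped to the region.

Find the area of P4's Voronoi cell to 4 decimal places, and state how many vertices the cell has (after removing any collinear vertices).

1. box [0,86]×[0,82]: [(0, 0) (86, 0) (86, 82) (0, 82)]
2. ⊥bis P4·P0 via (35.8,38.265): [(0, 9.3512) (0, 0) (86, 0) (86, 78.809)]  |A|=3790.886
3. ⊥bis P4·P1 via (59.495,44.91): [(47.197, 47.4698) (0, 9.3512) (0, 0) (86, 0) (86, 39.3931)]  |A|=3026.1598
4. ⊥bis P4·P2 via (64.34,36.33): [(45.789, 46.3326) (0, 9.3512) (0, 0) (86, 0) (86, 24.6511)]  |A|=2702.0143
5. ⊥bis P4·P3 via (48.015,13.415): [(45.789, 46.3326) (35.2648, 37.8327) (55.0199, 0) (86, 0) (86, 24.6511)]  |A|=1496.354
6. ⊥bis P4·P5 via (44.895,35.61): [(56.2485, 40.6929) (38.0302, 32.5367) (55.0199, 0) (86, 0) (86, 24.6511)]  |A|=1362.7052
7. ⊥bis P4·P6 via (33.72,10.295): [(56.2485, 40.6929) (38.0302, 32.5367) (55.0199, 0) (86, 0) (86, 24.6511)]  |A|=1362.7052
8. ⊥bis P4·P7 via (44.485,25.365): [(58.5743, 39.4388) (42.704, 23.586) (55.0199, 0) (86, 0) (86, 24.6511)]  |A|=1233.7246
9. ⊥bis P4·P8 via (55.59,27.89): [(48.3031, 29.1789) (42.704, 23.586) (55.0199, 0) (86, 0) (86, 22.5112)]  |A|=976.7537
10. canonical 5-gon: [(48.3031, 29.1789) (42.704, 23.586) (55.0199, 0) (86, 0) (86, 22.5112)]
11. shoelace: 976.7537

Area of P4's cell: 976.7537 (5 vertices)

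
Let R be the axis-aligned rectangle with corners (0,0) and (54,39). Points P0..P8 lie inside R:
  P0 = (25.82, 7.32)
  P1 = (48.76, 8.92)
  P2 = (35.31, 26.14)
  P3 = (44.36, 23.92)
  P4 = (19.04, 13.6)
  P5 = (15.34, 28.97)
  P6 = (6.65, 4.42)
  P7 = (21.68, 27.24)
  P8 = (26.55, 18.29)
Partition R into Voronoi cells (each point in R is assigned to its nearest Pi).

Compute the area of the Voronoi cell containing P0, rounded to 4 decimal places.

1. box [0,54]×[0,39]: [(0, 0) (54, 0) (54, 39) (0, 39)]
2. ⊥bis P0·P1 via (37.29,8.12): [(0, 0) (37.8563, 0) (35.1362, 39) (0, 39)]  |A|=1423.3548
3. ⊥bis P0·P2 via (30.565,16.73): [(0, 32.1424) (0, 0) (37.8563, 0) (36.9127, 13.5292)]  |A|=849.3145
4. ⊥bis P0·P3 via (35.09,15.62): [(0, 32.1424) (0, 0) (37.8563, 0) (36.9127, 13.5292)]  |A|=849.3145
5. ⊥bis P0·P4 via (22.43,10.46): [(28.9786, 17.53) (12.7414, 0) (37.8563, 0) (36.9127, 13.5292)]  |A|=271.9157
6. ⊥bis P0·P5 via (20.58,18.145): [(28.9786, 17.53) (12.7414, 0) (37.8563, 0) (36.9127, 13.5292)]  |A|=271.9157
7. ⊥bis P0·P6 via (16.235,5.87): [(28.9786, 17.53) (16.5079, 4.0663) (17.123, 0) (37.8563, 0) (36.9127, 13.5292)]  |A|=263.0071
8. ⊥bis P0·P7 via (23.75,17.28): [(28.9786, 17.53) (16.5079, 4.0663) (17.123, 0) (37.8563, 0) (36.9127, 13.5292)]  |A|=263.0071
9. ⊥bis P0·P8 via (26.185,12.805): [(24.694, 12.9042) (16.5079, 4.0663) (17.123, 0) (37.8563, 0) (37.0135, 12.0844)]  |A|=227.2276
10. canonical 5-gon: [(24.694, 12.9042) (16.5079, 4.0663) (17.123, 0) (37.8563, 0) (37.0135, 12.0844)]
11. shoelace: 227.2276

Area of P0's cell: 227.2276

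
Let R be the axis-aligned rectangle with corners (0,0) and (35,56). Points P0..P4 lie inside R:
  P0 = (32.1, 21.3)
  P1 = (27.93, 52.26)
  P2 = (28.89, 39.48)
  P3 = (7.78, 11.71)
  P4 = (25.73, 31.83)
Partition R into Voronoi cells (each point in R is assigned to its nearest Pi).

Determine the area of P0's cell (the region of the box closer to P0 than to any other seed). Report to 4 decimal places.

Area of P0's cell: 336.6078

1. box [0,35]×[0,56]: [(0, 0) (35, 0) (35, 56) (0, 56)]
2. ⊥bis P0·P1 via (30.015,36.78): [(0, 32.7373) (0, 0) (35, 0) (35, 37.4514)]  |A|=1228.3024
3. ⊥bis P0·P2 via (30.495,30.39): [(0, 25.0056) (0, 0) (35, 0) (35, 31.1854)]  |A|=983.3426
4. ⊥bis P0·P3 via (19.94,16.505): [(15.5082, 27.7438) (26.4483, 0) (35, 0) (35, 31.1854)]  |A|=422.5573
5. ⊥bis P0·P4 via (28.915,26.565): [(18.4657, 20.2438) (26.4483, 0) (35, 0) (35, 30.246)]  |A|=336.6078
6. canonical 4-gon: [(18.4657, 20.2438) (26.4483, 0) (35, 0) (35, 30.246)]
7. shoelace: 336.6078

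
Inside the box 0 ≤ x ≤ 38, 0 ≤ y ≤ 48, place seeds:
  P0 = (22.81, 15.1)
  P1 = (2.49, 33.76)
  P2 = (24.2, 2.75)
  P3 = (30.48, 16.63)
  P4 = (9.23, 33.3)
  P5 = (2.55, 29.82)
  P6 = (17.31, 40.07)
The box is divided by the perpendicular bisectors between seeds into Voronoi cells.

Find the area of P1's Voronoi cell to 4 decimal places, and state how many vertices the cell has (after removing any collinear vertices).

1. box [0,38]×[0,48]: [(0, 0) (38, 0) (38, 48) (0, 48)]
2. ⊥bis P1·P0 via (12.65,24.43): [(0, 10.6547) (34.2945, 48) (0, 48)]  |A|=640.37
3. ⊥bis P1·P2 via (13.345,18.255): [(0, 10.6547) (34.2945, 48) (0, 48)]  |A|=640.37
4. ⊥bis P1·P3 via (16.485,25.195): [(0, 10.6547) (22.7438, 35.4218) (30.4418, 48) (0, 48)]  |A|=616.1397
5. ⊥bis P1·P4 via (5.86,33.53): [(0, 10.6547) (4.6439, 15.7117) (6.8476, 48) (0, 48)]  |A|=197.2625
6. ⊥bis P1·P5 via (2.52,31.79): [(0, 31.7516) (5.7446, 31.8391) (6.8476, 48) (0, 48)]  |A|=102.0016
7. ⊥bis P1·P6 via (9.9,36.915): [(0, 31.7516) (5.7446, 31.8391) (6.6172, 44.6251) (5.1803, 48) (0, 48)]  |A|=99.1881
8. canonical 5-gon: [(0, 31.7516) (5.7446, 31.8391) (6.6172, 44.6251) (5.1803, 48) (0, 48)]
9. shoelace: 99.1881

Area of P1's cell: 99.1881 (5 vertices)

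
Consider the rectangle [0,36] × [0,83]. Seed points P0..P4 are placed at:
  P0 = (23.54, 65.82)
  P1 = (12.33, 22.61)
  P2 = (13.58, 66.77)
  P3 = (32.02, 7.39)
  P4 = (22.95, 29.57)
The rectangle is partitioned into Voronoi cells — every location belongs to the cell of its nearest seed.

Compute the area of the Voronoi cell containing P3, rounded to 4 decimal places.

Area of P3's cell: 350.5383

1. box [0,36]×[0,83]: [(0, 0) (36, 0) (36, 83) (0, 83)]
2. ⊥bis P3·P0 via (27.78,36.605): [(0, 32.5733) (0, 0) (36, 0) (36, 37.798)]  |A|=1266.6823
3. ⊥bis P3·P1 via (22.175,15): [(10.5803, 0) (36, 0) (36, 32.8853)]  |A|=417.9675
4. ⊥bis P3·P2 via (22.8,37.08): [(10.5803, 0) (36, 0) (36, 32.8853)]  |A|=417.9675
5. ⊥bis P3·P4 via (27.485,18.48): [(23.654, 16.9134) (10.5803, 0) (36, 0) (36, 21.962)]  |A|=350.5383
6. canonical 4-gon: [(23.654, 16.9134) (10.5803, 0) (36, 0) (36, 21.962)]
7. shoelace: 350.5383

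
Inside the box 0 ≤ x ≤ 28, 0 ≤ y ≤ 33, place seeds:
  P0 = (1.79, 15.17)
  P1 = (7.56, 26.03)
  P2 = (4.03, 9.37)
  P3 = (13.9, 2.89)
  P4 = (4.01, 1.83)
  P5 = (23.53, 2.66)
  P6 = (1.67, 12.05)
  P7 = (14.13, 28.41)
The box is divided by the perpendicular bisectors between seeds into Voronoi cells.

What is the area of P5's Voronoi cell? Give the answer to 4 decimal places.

Area of P5's cell: 157.7317

1. box [0,28]×[0,33]: [(0, 0) (28, 0) (28, 33) (0, 33)]
2. ⊥bis P5·P0 via (12.66,8.915): [(7.53, 0) (28, 0) (28, 33) (26.5194, 33)]  |A|=362.1852
3. ⊥bis P5·P1 via (15.545,14.345): [(15.9399, 14.6149) (7.53, 0) (28, 0) (28, 22.8562)]  |A|=287.4071
4. ⊥bis P5·P2 via (13.78,6.015): [(16.985, 15.329) (11.7102, 0) (28, 0) (28, 22.8562)]  |A|=250.7338
5. ⊥bis P5·P3 via (18.715,2.775): [(19.0485, 16.7391) (18.6487, 0) (28, 0) (28, 22.8562)]  |A|=180.5646
6. ⊥bis P5·P4 via (13.77,2.245): [(19.0485, 16.7391) (18.6487, 0) (28, 0) (28, 22.8562)]  |A|=180.5646
7. ⊥bis P5·P6 via (12.6,7.355): [(19.0485, 16.7391) (18.6487, 0) (28, 0) (28, 22.8562)]  |A|=180.5646
8. ⊥bis P5·P7 via (18.83,15.535): [(19.0214, 15.6049) (18.6487, 0) (28, 0) (28, 18.8825)]  |A|=157.7317
9. canonical 4-gon: [(19.0214, 15.6049) (18.6487, 0) (28, 0) (28, 18.8825)]
10. shoelace: 157.7317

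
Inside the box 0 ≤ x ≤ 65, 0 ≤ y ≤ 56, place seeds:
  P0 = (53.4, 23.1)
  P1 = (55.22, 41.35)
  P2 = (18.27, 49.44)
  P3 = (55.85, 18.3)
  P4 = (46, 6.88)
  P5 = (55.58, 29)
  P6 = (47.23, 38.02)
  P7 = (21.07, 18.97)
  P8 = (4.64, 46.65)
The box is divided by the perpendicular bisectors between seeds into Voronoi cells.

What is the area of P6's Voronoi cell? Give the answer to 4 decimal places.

1. box [0,65]×[0,56]: [(0, 0) (65, 0) (65, 56) (0, 56)]
2. ⊥bis P6·P0 via (50.315,30.56): [(0, 9.7528) (65, 36.6328) (65, 56) (0, 56)]  |A|=2132.4677
3. ⊥bis P6·P1 via (51.225,39.685): [(0, 9.7528) (54.3352, 32.2225) (44.4254, 56) (0, 56)]  |A|=1784.5871
4. ⊥bis P6·P2 via (32.75,43.73): [(23.1221, 19.3147) (54.3352, 32.2225) (44.4254, 56) (37.5885, 56)]  |A|=560.4468
5. ⊥bis P6·P3 via (51.54,28.16): [(23.1221, 19.3147) (54.3352, 32.2225) (44.4254, 56) (37.5885, 56)]  |A|=560.4468
6. ⊥bis P6·P4 via (46.615,22.45): [(24.6999, 23.3156) (32.091, 23.0237) (54.3352, 32.2225) (44.4254, 56) (37.5885, 56)]  |A|=545.4307
7. ⊥bis P6·P5 via (51.405,33.51): [(24.6999, 23.3156) (32.091, 23.0237) (46.5254, 28.9929) (53.1322, 35.1089) (44.4254, 56) (37.5885, 56)]  |A|=532.2171
8. ⊥bis P6·P7 via (34.15,28.495): [(29.3445, 35.094) (36.7356, 24.9444) (46.5254, 28.9929) (53.1322, 35.1089) (44.4254, 56) (37.5885, 56)]  |A|=457.3426
9. ⊥bis P6·P8 via (25.935,42.335): [(29.3445, 35.094) (36.7356, 24.9444) (46.5254, 28.9929) (53.1322, 35.1089) (44.4254, 56) (37.5885, 56)]  |A|=457.3426
10. canonical 6-gon: [(29.3445, 35.094) (36.7356, 24.9444) (46.5254, 28.9929) (53.1322, 35.1089) (44.4254, 56) (37.5885, 56)]
11. shoelace: 457.3426

Area of P6's cell: 457.3426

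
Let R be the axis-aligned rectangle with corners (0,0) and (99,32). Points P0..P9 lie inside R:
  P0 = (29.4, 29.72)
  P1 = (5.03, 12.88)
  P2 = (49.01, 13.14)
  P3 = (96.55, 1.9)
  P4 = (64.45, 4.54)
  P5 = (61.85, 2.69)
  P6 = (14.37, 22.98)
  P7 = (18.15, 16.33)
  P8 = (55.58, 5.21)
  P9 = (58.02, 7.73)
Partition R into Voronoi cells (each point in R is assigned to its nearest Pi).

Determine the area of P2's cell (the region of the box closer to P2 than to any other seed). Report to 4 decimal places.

1. box [0,99]×[0,32]: [(0, 0) (99, 0) (99, 32) (0, 32)]
2. ⊥bis P2·P0 via (39.205,21.43): [(21.0862, 0) (99, 0) (99, 32) (48.1418, 32)]  |A|=2060.3518
3. ⊥bis P2·P1 via (27.02,13.01): [(27.0552, 7.0598) (27.0969, 0) (99, 0) (99, 32) (48.1418, 32)]  |A|=2039.1347
4. ⊥bis P2·P3 via (72.78,7.52): [(27.0552, 7.0598) (27.0969, 0) (71.002, 0) (78.5679, 32) (48.1418, 32)]  |A|=1264.253
5. ⊥bis P2·P4 via (56.73,8.84): [(27.0552, 7.0598) (27.0969, 0) (51.8062, 0) (69.63, 32) (48.1418, 32)]  |A|=814.1133
6. ⊥bis P2·P5 via (55.43,7.915): [(27.0552, 7.0598) (27.0969, 0) (48.9883, 0) (57.9165, 10.9702) (69.63, 32) (48.1418, 32)]  |A|=798.6569
7. ⊥bis P2·P6 via (31.69,18.06): [(29.3293, 9.7495) (27.086, 1.8523) (27.0969, 0) (48.9883, 0) (57.9165, 10.9702) (69.63, 32) (48.1418, 32)]  |A|=792.6943
8. ⊥bis P2·P7 via (33.58,14.735): [(33.5849, 14.7829) (32.0568, 0) (48.9883, 0) (57.9165, 10.9702) (69.63, 32) (48.1418, 32)]  |A|=738.7853
9. ⊥bis P2·P8 via (52.295,9.175): [(33.5849, 14.7829) (32.0568, 0) (41.2208, 0) (60.8769, 16.2851) (69.63, 32) (48.1418, 32)]  |A|=668.0497
10. ⊥bis P2·P9 via (53.515,10.435): [(33.5849, 14.7829) (32.0568, 0) (41.2208, 0) (53.2172, 9.9391) (66.4636, 32) (48.1418, 32)]  |A|=600.7108
11. canonical 6-gon: [(33.5849, 14.7829) (32.0568, 0) (41.2208, 0) (53.2172, 9.9391) (66.4636, 32) (48.1418, 32)]
12. shoelace: 600.7108

Area of P2's cell: 600.7108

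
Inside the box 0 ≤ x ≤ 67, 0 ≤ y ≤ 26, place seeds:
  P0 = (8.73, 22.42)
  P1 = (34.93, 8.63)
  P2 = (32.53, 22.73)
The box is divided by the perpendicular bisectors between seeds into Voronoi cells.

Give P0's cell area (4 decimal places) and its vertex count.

Area of P0's cell: 490.6887 (5 vertices)

1. box [0,67]×[0,26]: [(0, 0) (67, 0) (67, 26) (0, 26)]
2. ⊥bis P0·P1 via (21.83,15.525): [(0, 0) (13.6586, 0) (27.3434, 26) (0, 26)]  |A|=533.026
3. ⊥bis P0·P2 via (20.63,22.575): [(0, 0) (13.6586, 0) (20.7486, 13.4704) (20.5854, 26) (0, 26)]  |A|=490.6887
4. canonical 5-gon: [(0, 0) (13.6586, 0) (20.7486, 13.4704) (20.5854, 26) (0, 26)]
5. shoelace: 490.6887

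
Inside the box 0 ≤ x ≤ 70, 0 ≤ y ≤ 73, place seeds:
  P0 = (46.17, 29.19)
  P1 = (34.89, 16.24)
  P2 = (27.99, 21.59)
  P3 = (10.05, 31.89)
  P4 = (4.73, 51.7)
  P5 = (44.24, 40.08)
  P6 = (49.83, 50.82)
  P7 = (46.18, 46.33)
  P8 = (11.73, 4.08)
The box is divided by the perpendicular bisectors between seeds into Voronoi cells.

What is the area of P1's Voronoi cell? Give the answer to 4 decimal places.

Area of P1's cell: 591.3987

1. box [0,70]×[0,73]: [(0, 0) (70, 0) (70, 73) (0, 73)]
2. ⊥bis P1·P0 via (40.53,22.715): [(0, 58.0184) (0, 0) (66.6079, 0)]  |A|=1932.2417
3. ⊥bis P1·P2 via (31.44,18.915): [(36.863, 25.9091) (16.774, 0) (66.6079, 0)]  |A|=645.5768
4. ⊥bis P1·P3 via (22.47,24.065): [(36.863, 25.9091) (16.774, 0) (66.6079, 0)]  |A|=645.5768
5. ⊥bis P1·P4 via (19.81,33.97): [(36.863, 25.9091) (16.774, 0) (66.6079, 0)]  |A|=645.5768
6. ⊥bis P1·P5 via (39.565,28.16): [(36.863, 25.9091) (16.774, 0) (66.6079, 0)]  |A|=645.5768
7. ⊥bis P1·P6 via (42.36,33.53): [(36.863, 25.9091) (16.774, 0) (66.6079, 0)]  |A|=645.5768
8. ⊥bis P1·P7 via (40.535,31.285): [(36.863, 25.9091) (16.774, 0) (66.6079, 0)]  |A|=645.5768
9. ⊥bis P1·P8 via (23.31,10.16): [(36.863, 25.9091) (23.8517, 9.1282) (28.6444, 0) (66.6079, 0)]  |A|=591.3987
10. canonical 4-gon: [(36.863, 25.9091) (23.8517, 9.1282) (28.6444, 0) (66.6079, 0)]
11. shoelace: 591.3987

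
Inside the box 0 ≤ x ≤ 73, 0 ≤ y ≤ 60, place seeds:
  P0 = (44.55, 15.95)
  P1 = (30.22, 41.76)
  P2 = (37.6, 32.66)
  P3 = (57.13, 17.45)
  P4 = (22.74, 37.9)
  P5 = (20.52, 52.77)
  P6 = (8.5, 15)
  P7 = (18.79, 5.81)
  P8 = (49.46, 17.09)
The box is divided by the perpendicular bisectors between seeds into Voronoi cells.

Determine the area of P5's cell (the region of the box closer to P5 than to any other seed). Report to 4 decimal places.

1. box [0,73]×[0,60]: [(0, 0) (73, 0) (73, 60) (0, 60)]
2. ⊥bis P5·P0 via (32.535,34.36): [(0, 13.1265) (71.8219, 60) (0, 60)]  |A|=1683.2711
3. ⊥bis P5·P1 via (25.37,47.265): [(0, 24.9136) (39.8249, 60) (0, 60)]  |A|=698.656
4. ⊥bis P5·P2 via (29.06,42.715): [(0, 24.9136) (39.8249, 60) (0, 60)]  |A|=698.656
5. ⊥bis P5·P3 via (38.825,35.11): [(0, 24.9136) (39.8249, 60) (0, 60)]  |A|=698.656
6. ⊥bis P5·P4 via (21.63,45.335): [(0, 42.1058) (23.4955, 45.6135) (39.8249, 60) (0, 60)]  |A|=496.6869
7. ⊥bis P5·P6 via (14.51,33.885): [(0, 42.1058) (23.4955, 45.6135) (39.8249, 60) (0, 60)]  |A|=496.6869
8. ⊥bis P5·P7 via (19.655,29.29): [(0, 42.1058) (23.4955, 45.6135) (39.8249, 60) (0, 60)]  |A|=496.6869
9. ⊥bis P5·P8 via (34.99,34.93): [(0, 42.1058) (23.4955, 45.6135) (39.8249, 60) (0, 60)]  |A|=496.6869
10. canonical 4-gon: [(0, 42.1058) (23.4955, 45.6135) (39.8249, 60) (0, 60)]
11. shoelace: 496.6869

Area of P5's cell: 496.6869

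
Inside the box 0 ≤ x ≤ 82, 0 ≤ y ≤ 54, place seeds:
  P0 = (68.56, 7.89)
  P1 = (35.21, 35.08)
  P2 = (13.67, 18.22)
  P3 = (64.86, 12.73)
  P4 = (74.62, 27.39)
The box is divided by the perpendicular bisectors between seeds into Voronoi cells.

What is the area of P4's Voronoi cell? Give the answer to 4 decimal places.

Area of P4's cell: 836.8708

1. box [0,82]×[0,54]: [(0, 0) (82, 0) (82, 54) (0, 54)]
2. ⊥bis P4·P0 via (71.59,17.64): [(0, 39.888) (82, 14.4049) (82, 54) (0, 54)]  |A|=2201.9927
3. ⊥bis P4·P1 via (54.915,31.235): [(53.3673, 23.3031) (82, 14.4049) (82, 54) (59.3571, 54)]  |A|=914.3922
4. ⊥bis P4·P2 via (44.145,22.805): [(53.3673, 23.3031) (82, 14.4049) (82, 54) (59.3571, 54)]  |A|=914.3922
5. ⊥bis P4·P3 via (69.74,20.06): [(54.6896, 30.0799) (74.9376, 16.5997) (82, 14.4049) (82, 54) (59.3571, 54)]  |A|=836.8708
6. canonical 5-gon: [(54.6896, 30.0799) (74.9376, 16.5997) (82, 14.4049) (82, 54) (59.3571, 54)]
7. shoelace: 836.8708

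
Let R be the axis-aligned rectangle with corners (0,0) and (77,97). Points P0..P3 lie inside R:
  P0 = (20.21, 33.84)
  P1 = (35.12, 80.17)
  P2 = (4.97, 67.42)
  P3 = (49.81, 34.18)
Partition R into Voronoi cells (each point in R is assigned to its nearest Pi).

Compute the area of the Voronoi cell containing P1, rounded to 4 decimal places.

Area of P1's cell: 2152.0359

1. box [0,77]×[0,97]: [(0, 0) (77, 0) (77, 97) (0, 97)]
2. ⊥bis P1·P0 via (27.665,57.005): [(0, 65.9082) (77, 41.1279) (77, 97) (0, 97)]  |A|=3348.1092
3. ⊥bis P1·P2 via (20.045,73.795): [(27.0634, 57.1986) (77, 41.1279) (77, 97) (10.2319, 97)]  |A|=2723.7621
4. ⊥bis P1·P3 via (42.465,57.175): [(27.0634, 57.1986) (34.7721, 54.7178) (77, 68.2061) (77, 97) (10.2319, 97)]  |A|=2152.0359
5. canonical 5-gon: [(27.0634, 57.1986) (34.7721, 54.7178) (77, 68.2061) (77, 97) (10.2319, 97)]
6. shoelace: 2152.0359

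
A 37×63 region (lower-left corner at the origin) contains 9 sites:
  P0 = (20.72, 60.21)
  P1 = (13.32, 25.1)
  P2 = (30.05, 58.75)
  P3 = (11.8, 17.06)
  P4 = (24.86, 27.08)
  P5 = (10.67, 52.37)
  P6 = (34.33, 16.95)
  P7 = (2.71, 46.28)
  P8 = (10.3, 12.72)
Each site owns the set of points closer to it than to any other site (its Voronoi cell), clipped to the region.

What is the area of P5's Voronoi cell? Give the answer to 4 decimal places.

Area of P5's cell: 303.1820

1. box [0,37]×[0,63]: [(0, 0) (37, 0) (37, 63) (0, 63)]
2. ⊥bis P5·P0 via (15.695,56.29): [(0, 0) (37, 0) (37, 28.9794) (10.4605, 63) (0, 63)]  |A|=1879.5554
3. ⊥bis P5·P1 via (11.995,38.735): [(0, 37.5694) (28.1639, 40.3062) (10.4605, 63) (0, 63)]  |A|=476.8076
4. ⊥bis P5·P2 via (20.36,55.56): [(0, 37.5694) (25.4679, 40.0442) (23.3502, 46.4769) (10.4605, 63) (0, 63)]  |A|=467.8588
5. ⊥bis P5·P3 via (11.235,34.715): [(0, 37.5694) (25.4679, 40.0442) (23.3502, 46.4769) (10.4605, 63) (0, 63)]  |A|=467.8588
6. ⊥bis P5·P4 via (17.765,39.725): [(0, 37.5694) (16.8396, 39.2058) (24.3556, 43.4229) (23.3502, 46.4769) (10.4605, 63) (0, 63)]  |A|=452.8165
7. ⊥bis P5·P6 via (22.5,34.66): [(0, 37.5694) (16.8396, 39.2058) (24.3556, 43.4229) (23.3502, 46.4769) (10.4605, 63) (0, 63)]  |A|=452.8165
8. ⊥bis P5·P7 via (6.69,49.325): [(0, 58.0692) (14.5986, 38.988) (16.8396, 39.2058) (24.3556, 43.4229) (23.3502, 46.4769) (10.4605, 63) (0, 63)]  |A|=303.182
9. ⊥bis P5·P8 via (10.485,32.545): [(0, 58.0692) (14.5986, 38.988) (16.8396, 39.2058) (24.3556, 43.4229) (23.3502, 46.4769) (10.4605, 63) (0, 63)]  |A|=303.182
10. canonical 7-gon: [(0, 58.0692) (14.5986, 38.988) (16.8396, 39.2058) (24.3556, 43.4229) (23.3502, 46.4769) (10.4605, 63) (0, 63)]
11. shoelace: 303.182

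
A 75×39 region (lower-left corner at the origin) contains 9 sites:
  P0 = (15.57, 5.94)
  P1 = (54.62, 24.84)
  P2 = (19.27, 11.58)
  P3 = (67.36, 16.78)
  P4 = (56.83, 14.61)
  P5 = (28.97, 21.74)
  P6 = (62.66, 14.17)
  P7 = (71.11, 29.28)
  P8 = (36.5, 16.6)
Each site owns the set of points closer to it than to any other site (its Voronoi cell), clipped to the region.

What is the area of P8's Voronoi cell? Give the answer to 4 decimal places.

Area of P8's cell: 382.9519

1. box [0,75]×[0,39]: [(0, 0) (75, 0) (75, 39) (0, 39)]
2. ⊥bis P8·P0 via (26.035,11.27): [(31.775, 0) (75, 0) (75, 39) (11.9116, 39)]  |A|=2073.1104
3. ⊥bis P8·P1 via (45.56,20.72): [(31.775, 0) (54.9823, 0) (37.2472, 39) (11.9116, 39)]  |A|=946.5872
4. ⊥bis P8·P2 via (27.885,14.09): [(31.9902, 0) (54.9823, 0) (37.2472, 39) (20.6274, 39)]  |A|=772.4342
5. ⊥bis P8·P3 via (51.93,16.69): [(31.9902, 0) (52.0273, 0) (51.989, 6.5825) (37.2472, 39) (20.6274, 39)]  |A|=762.7086
6. ⊥bis P8·P4 via (46.665,15.605): [(31.9902, 0) (45.1375, 0) (46.8813, 17.8145) (37.2472, 39) (20.6274, 39)]  |A|=684.744
7. ⊥bis P8·P5 via (32.735,19.17): [(28.2985, 12.6707) (31.9902, 0) (45.1375, 0) (46.8813, 17.8145) (40.8552, 31.066)]  |A|=382.9519
8. ⊥bis P8·P6 via (49.58,15.385): [(28.2985, 12.6707) (31.9902, 0) (45.1375, 0) (46.8813, 17.8145) (40.8552, 31.066)]  |A|=382.9519
9. ⊥bis P8·P7 via (53.805,22.94): [(28.2985, 12.6707) (31.9902, 0) (45.1375, 0) (46.8813, 17.8145) (40.8552, 31.066)]  |A|=382.9519
10. canonical 5-gon: [(28.2985, 12.6707) (31.9902, 0) (45.1375, 0) (46.8813, 17.8145) (40.8552, 31.066)]
11. shoelace: 382.9519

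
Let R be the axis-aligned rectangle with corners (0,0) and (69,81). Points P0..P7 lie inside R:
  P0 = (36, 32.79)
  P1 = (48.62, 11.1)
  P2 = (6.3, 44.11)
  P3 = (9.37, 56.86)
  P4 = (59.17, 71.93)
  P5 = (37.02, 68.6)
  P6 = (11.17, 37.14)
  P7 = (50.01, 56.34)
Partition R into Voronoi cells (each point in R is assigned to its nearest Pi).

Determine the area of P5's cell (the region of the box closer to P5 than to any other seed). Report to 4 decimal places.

Area of P5's cell: 655.3990

1. box [0,69]×[0,81]: [(0, 0) (69, 0) (69, 81) (0, 81)]
2. ⊥bis P5·P0 via (36.51,50.695): [(0, 51.7349) (69, 49.7696) (69, 81) (0, 81)]  |A|=2087.0946
3. ⊥bis P5·P1 via (42.82,39.85): [(0, 51.7349) (69, 49.7696) (69, 81) (0, 81)]  |A|=2087.0946
4. ⊥bis P5·P2 via (21.66,56.355): [(25.932, 50.9963) (69, 49.7696) (69, 81) (2.013, 81)]  |A|=1677.4458
5. ⊥bis P5·P3 via (23.195,62.73): [(28.2045, 50.9316) (69, 49.7696) (69, 81) (15.4377, 81)]  |A|=1442.2975
6. ⊥bis P5·P4 via (48.095,70.265): [(28.2045, 50.9316) (51.0996, 50.2794) (46.4811, 81) (15.4377, 81)]  |A|=816.8824
7. ⊥bis P5·P6 via (24.095,52.87): [(28.2045, 50.9316) (51.0996, 50.2794) (46.4811, 81) (15.4377, 81)]  |A|=816.8824
8. ⊥bis P5·P7 via (43.515,62.47): [(28.2045, 50.9316) (32.5093, 50.809) (48.4766, 67.727) (46.4811, 81) (15.4377, 81)]  |A|=655.399
9. canonical 5-gon: [(28.2045, 50.9316) (32.5093, 50.809) (48.4766, 67.727) (46.4811, 81) (15.4377, 81)]
10. shoelace: 655.399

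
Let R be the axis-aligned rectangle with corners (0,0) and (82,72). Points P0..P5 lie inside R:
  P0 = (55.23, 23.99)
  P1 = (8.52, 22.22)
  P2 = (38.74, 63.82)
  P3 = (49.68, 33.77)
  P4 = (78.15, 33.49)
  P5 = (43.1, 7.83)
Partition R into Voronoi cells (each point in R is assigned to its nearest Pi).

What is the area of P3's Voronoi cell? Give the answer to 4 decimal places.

Area of P3's cell: 815.3740

1. box [0,82]×[0,72]: [(0, 0) (82, 0) (82, 72) (0, 72)]
2. ⊥bis P3·P0 via (52.455,28.88): [(0, 0) (1.5638, 0) (82, 45.6463) (82, 72) (0, 72)]  |A|=4068.1902
3. ⊥bis P3·P1 via (29.1,27.995): [(32.094, 17.3254) (82, 45.6463) (82, 72) (16.7517, 72)]  |A|=2441.3148
4. ⊥bis P3·P2 via (44.21,48.795): [(25.2048, 41.876) (32.094, 17.3254) (82, 45.6463) (82, 62.5528)]  |A|=1190.2666
5. ⊥bis P3·P4 via (63.915,33.63): [(64.1355, 56.0491) (25.2048, 41.876) (32.094, 17.3254) (63.9323, 35.3932)]  |A|=853.6935
6. ⊥bis P3·P5 via (46.39,20.8): [(64.1355, 56.0491) (25.2048, 41.876) (29.9487, 24.9705) (40.7416, 22.2328) (63.9323, 35.3932)]  |A|=815.374
7. canonical 5-gon: [(64.1355, 56.0491) (25.2048, 41.876) (29.9487, 24.9705) (40.7416, 22.2328) (63.9323, 35.3932)]
8. shoelace: 815.374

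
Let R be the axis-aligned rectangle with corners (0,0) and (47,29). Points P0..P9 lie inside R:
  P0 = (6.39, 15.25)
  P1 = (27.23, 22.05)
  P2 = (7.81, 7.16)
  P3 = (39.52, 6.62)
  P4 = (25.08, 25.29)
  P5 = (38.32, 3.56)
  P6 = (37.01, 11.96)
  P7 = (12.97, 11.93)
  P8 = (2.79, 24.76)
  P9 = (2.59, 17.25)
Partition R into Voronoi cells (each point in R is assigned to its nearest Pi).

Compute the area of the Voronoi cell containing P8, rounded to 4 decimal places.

1. box [0,47]×[0,29]: [(0, 0) (47, 0) (47, 29) (0, 29)]
2. ⊥bis P8·P0 via (4.59,20.005): [(0, 18.2675) (28.3518, 29) (0, 29)]  |A|=152.1434
3. ⊥bis P8·P1 via (15.01,23.405): [(0, 18.2675) (15.073, 23.9733) (15.6304, 29) (0, 29)]  |A|=120.1703
4. ⊥bis P8·P2 via (5.3,15.96): [(0, 18.2675) (15.073, 23.9733) (15.6304, 29) (0, 29)]  |A|=120.1703
5. ⊥bis P8·P3 via (21.155,15.69): [(0, 18.2675) (15.073, 23.9733) (15.6304, 29) (0, 29)]  |A|=120.1703
6. ⊥bis P8·P4 via (13.935,25.025): [(0, 18.2675) (13.9699, 23.5558) (13.8405, 29) (0, 29)]  |A|=112.6419
7. ⊥bis P8·P5 via (20.555,14.16): [(0, 18.2675) (13.9699, 23.5558) (13.8405, 29) (0, 29)]  |A|=112.6419
8. ⊥bis P8·P6 via (19.9,18.36): [(0, 18.2675) (13.9699, 23.5558) (13.8405, 29) (0, 29)]  |A|=112.6419
9. ⊥bis P8·P7 via (7.88,18.345): [(0, 18.2675) (13.9699, 23.5558) (13.8405, 29) (0, 29)]  |A|=112.6419
10. ⊥bis P8·P9 via (2.69,21.005): [(0, 21.0766) (6.9332, 20.892) (13.9699, 23.5558) (13.8405, 29) (0, 29)]  |A|=102.9036
11. canonical 5-gon: [(0, 21.0766) (6.9332, 20.892) (13.9699, 23.5558) (13.8405, 29) (0, 29)]
12. shoelace: 102.9036

Area of P8's cell: 102.9036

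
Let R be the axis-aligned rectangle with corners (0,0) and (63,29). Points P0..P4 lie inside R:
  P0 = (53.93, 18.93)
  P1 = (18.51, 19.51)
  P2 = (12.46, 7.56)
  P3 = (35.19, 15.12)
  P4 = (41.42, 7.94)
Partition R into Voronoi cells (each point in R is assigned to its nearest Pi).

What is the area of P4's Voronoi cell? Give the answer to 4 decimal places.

Area of P4's cell: 290.5985

1. box [0,63]×[0,29]: [(0, 0) (63, 0) (63, 29) (0, 29)]
2. ⊥bis P4·P0 via (47.675,13.435): [(0, 0) (59.4776, 0) (34.0012, 29) (0, 29)]  |A|=1355.4426
3. ⊥bis P4·P1 via (29.965,13.725): [(23.0336, 0) (59.4776, 0) (36.3366, 26.3416)]  |A|=479.9961
4. ⊥bis P4·P2 via (26.94,7.75): [(26.9402, 7.7355) (27.0417, 0) (59.4776, 0) (36.3366, 26.3416)]  |A|=464.4938
5. ⊥bis P4·P3 via (38.305,11.53): [(27.0189, 1.7372) (27.0417, 0) (59.4776, 0) (44.5717, 16.9675)]  |A|=290.5985
6. canonical 4-gon: [(27.0189, 1.7372) (27.0417, 0) (59.4776, 0) (44.5717, 16.9675)]
7. shoelace: 290.5985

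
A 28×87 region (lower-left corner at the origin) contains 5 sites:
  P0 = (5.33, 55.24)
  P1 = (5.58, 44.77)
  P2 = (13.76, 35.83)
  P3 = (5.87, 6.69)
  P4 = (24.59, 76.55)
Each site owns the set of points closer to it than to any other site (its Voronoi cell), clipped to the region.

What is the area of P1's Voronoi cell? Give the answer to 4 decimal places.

1. box [0,28]×[0,87]: [(0, 0) (28, 0) (28, 87) (0, 87)]
2. ⊥bis P1·P0 via (5.455,50.005): [(0, 49.8747) (0, 0) (28, 0) (28, 50.5433)]  |A|=1405.853
3. ⊥bis P1·P2 via (9.67,40.3): [(20.6738, 50.3684) (0, 49.8747) (0, 31.4521)]  |A|=190.4339
4. ⊥bis P1·P3 via (5.725,25.73): [(20.6738, 50.3684) (0, 49.8747) (0, 31.4521)]  |A|=190.4339
5. ⊥bis P1·P4 via (15.085,60.66): [(20.6738, 50.3684) (0, 49.8747) (0, 31.4521)]  |A|=190.4339
6. canonical 3-gon: [(20.6738, 50.3684) (0, 49.8747) (0, 31.4521)]
7. shoelace: 190.4339

Area of P1's cell: 190.4339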